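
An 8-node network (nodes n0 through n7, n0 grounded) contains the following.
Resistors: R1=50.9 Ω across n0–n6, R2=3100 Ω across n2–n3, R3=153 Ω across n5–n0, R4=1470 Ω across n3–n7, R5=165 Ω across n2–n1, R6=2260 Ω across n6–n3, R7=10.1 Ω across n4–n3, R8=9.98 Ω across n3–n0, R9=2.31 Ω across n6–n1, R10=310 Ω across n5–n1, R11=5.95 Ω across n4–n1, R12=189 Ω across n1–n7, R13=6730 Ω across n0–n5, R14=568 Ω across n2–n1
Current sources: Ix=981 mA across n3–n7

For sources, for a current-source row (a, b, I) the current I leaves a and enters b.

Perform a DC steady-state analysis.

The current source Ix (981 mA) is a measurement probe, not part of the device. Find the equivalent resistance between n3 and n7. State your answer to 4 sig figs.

Element admittances at DC:
  Y(R1) = 0.01965 S between n0,n6
  Y(R2) = 0.0003226 S between n2,n3
  Y(R3) = 0.006536 S between n5,n0
  Y(R4) = 0.0006803 S between n3,n7
  Y(R5) = 0.006061 S between n2,n1
  Y(R6) = 0.0004425 S between n6,n3
  Y(R7) = 0.09901 S between n4,n3
  Y(R8) = 0.1002 S between n3,n0
  Y(R9) = 0.4329 S between n6,n1
  Y(R10) = 0.003226 S between n5,n1
  Y(R11) = 0.1681 S between n4,n1
  Y(R12) = 0.005291 S between n1,n7
  Y(R13) = 0.0001486 S between n0,n5
  Y(R14) = 0.001761 S between n2,n1
  Ix: injects 0.981 A into n7 (from n3)
Assemble and solve the 7×7 MNA system:
  V(n1)=8.879  V(n2)=8.454  V(n3)=-1.856  V(n4)=4.899  V(n5)=2.890  V(n6)=8.484  V(n7)=171.9

R_eq = 177.2 Ω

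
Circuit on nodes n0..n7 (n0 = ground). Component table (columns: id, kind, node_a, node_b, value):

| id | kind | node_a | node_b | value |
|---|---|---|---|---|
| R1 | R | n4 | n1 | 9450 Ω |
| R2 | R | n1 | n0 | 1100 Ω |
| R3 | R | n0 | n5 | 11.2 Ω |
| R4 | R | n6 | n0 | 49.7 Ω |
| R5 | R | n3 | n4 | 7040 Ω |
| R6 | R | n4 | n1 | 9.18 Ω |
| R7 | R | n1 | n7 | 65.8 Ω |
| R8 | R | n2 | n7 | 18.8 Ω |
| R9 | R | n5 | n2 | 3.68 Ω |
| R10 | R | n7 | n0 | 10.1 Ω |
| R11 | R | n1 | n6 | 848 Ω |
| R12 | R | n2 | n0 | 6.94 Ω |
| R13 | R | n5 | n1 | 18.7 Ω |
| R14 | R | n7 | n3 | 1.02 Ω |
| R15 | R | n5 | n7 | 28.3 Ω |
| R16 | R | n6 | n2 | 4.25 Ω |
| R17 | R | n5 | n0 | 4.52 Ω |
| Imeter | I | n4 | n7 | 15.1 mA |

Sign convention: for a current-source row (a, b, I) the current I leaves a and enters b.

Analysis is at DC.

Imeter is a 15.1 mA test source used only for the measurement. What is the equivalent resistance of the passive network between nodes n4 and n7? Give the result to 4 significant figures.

Element admittances at DC:
  Y(R1) = 0.0001058 S between n4,n1
  Y(R2) = 0.0009091 S between n1,n0
  Y(R3) = 0.08929 S between n0,n5
  Y(R4) = 0.02012 S between n6,n0
  Y(R5) = 0.0001420 S between n3,n4
  Y(R6) = 0.1089 S between n4,n1
  Y(R7) = 0.01520 S between n1,n7
  Y(R8) = 0.05319 S between n2,n7
  Y(R9) = 0.2717 S between n5,n2
  Y(R10) = 0.09901 S between n7,n0
  Y(R11) = 0.001179 S between n1,n6
  Y(R12) = 0.1441 S between n2,n0
  Y(R13) = 0.05348 S between n5,n1
  Y(R14) = 0.9804 S between n7,n3
  Y(R15) = 0.03534 S between n5,n7
  Y(R16) = 0.2353 S between n6,n2
  Y(R17) = 0.2212 S between n5,n0
  Imeter: injects 0.0151 A into n7 (from n4)
Assemble and solve the 7×7 MNA system:
  V(n1)=-0.2124  V(n2)=-0.002977  V(n3)=0.05478  V(n4)=-0.3503  V(n5)=-0.01524  V(n6)=-0.003706  V(n7)=0.05484

R_eq = 26.83 Ω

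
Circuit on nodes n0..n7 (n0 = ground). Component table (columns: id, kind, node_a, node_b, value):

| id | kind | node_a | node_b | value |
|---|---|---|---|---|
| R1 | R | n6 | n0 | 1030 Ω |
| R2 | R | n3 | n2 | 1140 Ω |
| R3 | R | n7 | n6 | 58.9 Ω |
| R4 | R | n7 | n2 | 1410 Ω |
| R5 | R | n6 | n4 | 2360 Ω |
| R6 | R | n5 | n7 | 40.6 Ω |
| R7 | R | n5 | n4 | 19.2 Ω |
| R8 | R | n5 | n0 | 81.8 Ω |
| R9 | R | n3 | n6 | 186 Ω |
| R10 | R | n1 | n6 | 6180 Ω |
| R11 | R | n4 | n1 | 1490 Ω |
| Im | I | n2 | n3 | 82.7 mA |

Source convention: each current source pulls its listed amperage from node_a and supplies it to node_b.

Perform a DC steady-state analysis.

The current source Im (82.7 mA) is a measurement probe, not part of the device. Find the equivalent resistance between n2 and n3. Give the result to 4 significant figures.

MNA unknowns: 7 node voltages V₁..V_7
R1: Y=0.0009709 on G[6,0]
R2: Y=0.0008772 on G[3,2]
R3: Y=0.01698 on G[7,6]
R4: Y=0.0007092 on G[7,2]
R5: Y=0.0004237 on G[6,4]
R6: Y=0.02463 on G[5,7]
R7: Y=0.05208 on G[5,4]
R8: Y=0.01222 on G[5,0]
R9: Y=0.005376 on G[3,6]
R10: Y=0.0001618 on G[1,6]
R11: Y=0.0006711 on G[4,1]
Im: z[2]−=0.0827, z[3]+=0.0827
solve → V1=0.2247, V2=-47.87, V3=7.895, V4=-0.1097, V5=-0.1280, V6=1.611, V7=-0.2302

R_eq = 674.3 Ω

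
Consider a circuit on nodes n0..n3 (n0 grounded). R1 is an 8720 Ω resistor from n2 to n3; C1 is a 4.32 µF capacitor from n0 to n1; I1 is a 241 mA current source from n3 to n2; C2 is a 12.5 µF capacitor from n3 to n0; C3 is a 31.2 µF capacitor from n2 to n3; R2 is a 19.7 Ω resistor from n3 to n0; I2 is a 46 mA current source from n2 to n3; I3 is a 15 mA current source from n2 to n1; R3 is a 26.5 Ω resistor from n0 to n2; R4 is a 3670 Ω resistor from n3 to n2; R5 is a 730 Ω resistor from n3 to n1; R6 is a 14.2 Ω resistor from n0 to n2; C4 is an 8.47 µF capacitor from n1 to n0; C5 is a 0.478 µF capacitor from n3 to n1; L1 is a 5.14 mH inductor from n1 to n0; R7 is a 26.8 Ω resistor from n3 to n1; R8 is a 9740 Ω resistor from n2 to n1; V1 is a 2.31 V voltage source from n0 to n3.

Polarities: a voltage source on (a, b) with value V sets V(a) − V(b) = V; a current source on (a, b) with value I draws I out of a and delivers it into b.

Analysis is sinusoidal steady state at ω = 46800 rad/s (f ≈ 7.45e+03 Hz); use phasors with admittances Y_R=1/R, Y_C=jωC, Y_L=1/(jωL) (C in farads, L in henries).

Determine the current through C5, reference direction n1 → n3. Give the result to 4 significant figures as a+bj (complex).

-0.002577+0.04964j A

Apply KCL at each of the 3 non-ground nodes and solve the resulting linear system.
Node n1: branches {C1, I3, R5, C4, C5, L1, R7, R8} → V_1 = -0.09108+0.1152j
Node n2: branches {R1, I1, C3, I2, I3, R3, R4, R6, R8} → V_2 = -2.288-0.2929j
Node n3: branches {R1, I1, C2, C3, R2, I2, R4, R5, C5, R7, V1} → V_3 = -2.310+0.000j
Source currents: i(V1)=-0.4332-1.437j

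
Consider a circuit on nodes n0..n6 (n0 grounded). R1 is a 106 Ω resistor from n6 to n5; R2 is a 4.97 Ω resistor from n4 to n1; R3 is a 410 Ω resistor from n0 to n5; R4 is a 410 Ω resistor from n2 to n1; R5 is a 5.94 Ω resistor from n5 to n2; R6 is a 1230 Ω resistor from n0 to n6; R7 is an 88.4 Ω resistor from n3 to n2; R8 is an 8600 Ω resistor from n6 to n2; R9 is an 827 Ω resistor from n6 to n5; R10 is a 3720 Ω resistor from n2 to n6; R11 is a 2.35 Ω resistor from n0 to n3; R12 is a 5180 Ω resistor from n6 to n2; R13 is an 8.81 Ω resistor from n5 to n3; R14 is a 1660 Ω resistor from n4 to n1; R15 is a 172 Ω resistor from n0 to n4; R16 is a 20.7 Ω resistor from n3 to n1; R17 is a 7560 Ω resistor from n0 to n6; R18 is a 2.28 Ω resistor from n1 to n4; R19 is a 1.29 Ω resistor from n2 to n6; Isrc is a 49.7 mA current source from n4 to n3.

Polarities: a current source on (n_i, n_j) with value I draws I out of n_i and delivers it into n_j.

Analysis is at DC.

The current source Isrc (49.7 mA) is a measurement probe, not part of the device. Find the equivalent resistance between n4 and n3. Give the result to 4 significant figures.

Apply KCL at each of the 6 non-ground nodes and solve the resulting linear system.
Node n1: branches {R2, R4, R14, R16, R18} → V_1 = -0.8612
Node n2: branches {R4, R5, R7, R8, R10, R12, R19} → V_2 = -0.01268
Node n3: branches {R7, R11, R13, R16, Isrc} → V_3 = 0.01276
Node n4: branches {R2, R14, R15, R18, Isrc} → V_4 = -0.9304
Node n5: branches {R1, R3, R5, R9, R13} → V_5 = -0.002779
Node n6: branches {R1, R6, R8, R9, R10, R12, R17, R19} → V_6 = -0.01253

R_eq = 18.98 Ω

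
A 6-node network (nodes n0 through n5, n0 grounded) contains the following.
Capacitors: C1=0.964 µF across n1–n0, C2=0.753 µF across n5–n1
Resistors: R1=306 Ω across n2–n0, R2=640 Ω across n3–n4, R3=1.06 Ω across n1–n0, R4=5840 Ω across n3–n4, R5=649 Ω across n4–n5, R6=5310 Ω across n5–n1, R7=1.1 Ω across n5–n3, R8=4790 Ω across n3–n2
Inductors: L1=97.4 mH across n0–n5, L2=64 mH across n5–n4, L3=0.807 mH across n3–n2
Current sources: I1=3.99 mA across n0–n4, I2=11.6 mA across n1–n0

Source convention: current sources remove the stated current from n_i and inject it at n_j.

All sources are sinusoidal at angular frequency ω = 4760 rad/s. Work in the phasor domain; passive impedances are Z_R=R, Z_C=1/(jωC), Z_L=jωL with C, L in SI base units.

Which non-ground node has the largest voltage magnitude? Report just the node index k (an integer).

Element admittances at ω=4760 rad/s:
  Y(C1) = 0.000+0.004589j S between n1,n0
  Y(R1) = 0.003268+0.000j S between n2,n0
  Y(L1) = 0.000-0.002157j S between n0,n5
  Y(R2) = 0.001563+0.000j S between n3,n4
  Y(R3) = 0.9434+0.000j S between n1,n0
  Y(R4) = 0.0001712+0.000j S between n3,n4
  Y(L2) = 0.000-0.003283j S between n5,n4
  Y(R5) = 0.001541+0.000j S between n4,n5
  Y(L3) = 0.000-0.2603j S between n3,n2
  I1: injects 0.00399 A into n4 (from n0)
  Y(R6) = 0.0001883+0.000j S between n5,n1
  Y(R7) = 0.9091+0.000j S between n5,n3
  Y(R8) = 0.0002088+0.000j S between n3,n2
  Y(C2) = 0.000+0.003584j S between n5,n1
  I2: injects 0.0116 A into n0 (from n1)
Assemble and solve the 5×5 MNA system:
  V(n1)=-0.01051+0.003762j  V(n2)=0.9804-0.4192j  V(n3)=0.9856-0.4069j  V(n4)=1.594+0.1997j  V(n5)=0.9880-0.4096j

4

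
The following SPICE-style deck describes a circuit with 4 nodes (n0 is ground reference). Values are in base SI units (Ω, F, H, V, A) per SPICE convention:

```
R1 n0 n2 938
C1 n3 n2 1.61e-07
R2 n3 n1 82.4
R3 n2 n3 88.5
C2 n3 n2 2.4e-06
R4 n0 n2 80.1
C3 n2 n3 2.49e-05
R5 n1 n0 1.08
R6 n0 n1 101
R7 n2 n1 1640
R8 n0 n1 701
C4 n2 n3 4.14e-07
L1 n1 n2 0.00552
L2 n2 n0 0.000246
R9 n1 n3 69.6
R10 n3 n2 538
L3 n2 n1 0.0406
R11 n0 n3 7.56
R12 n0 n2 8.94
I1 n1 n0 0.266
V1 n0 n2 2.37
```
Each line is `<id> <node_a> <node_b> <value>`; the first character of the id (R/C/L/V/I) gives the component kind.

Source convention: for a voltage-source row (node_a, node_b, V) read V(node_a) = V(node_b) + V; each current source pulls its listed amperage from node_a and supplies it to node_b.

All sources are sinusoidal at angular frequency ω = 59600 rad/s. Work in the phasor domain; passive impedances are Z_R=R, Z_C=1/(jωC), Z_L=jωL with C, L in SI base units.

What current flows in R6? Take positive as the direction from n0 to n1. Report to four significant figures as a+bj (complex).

0.003385-1.239e-05j A

Element admittances at ω=59600 rad/s:
  Y(R1) = 0.001066+0.000j S between n0,n2
  Y(C1) = 0.000+0.009596j S between n3,n2
  Y(R2) = 0.01214+0.000j S between n3,n1
  Y(R3) = 0.01130+0.000j S between n2,n3
  Y(C2) = 0.000+0.1430j S between n3,n2
  Y(R4) = 0.01248+0.000j S between n0,n2
  Y(C3) = 0.000+1.484j S between n2,n3
  Y(R5) = 0.9259+0.000j S between n1,n0
  Y(R6) = 0.009901+0.000j S between n0,n1
  Y(R7) = 0.0006098+0.000j S between n2,n1
  Y(R8) = 0.001427+0.000j S between n0,n1
  Y(C4) = 0.000+0.02467j S between n2,n3
  Y(L1) = 0.000-0.003040j S between n1,n2
  Y(L2) = 0.000-0.06821j S between n2,n0
  Y(R9) = 0.01437+0.000j S between n1,n3
  Y(R10) = 0.001859+0.000j S between n3,n2
  Y(L3) = 0.000-0.0004133j S between n2,n1
  Y(R11) = 0.1323+0.000j S between n0,n3
  Y(R12) = 0.1119+0.000j S between n0,n2
  I1: injects 0.266 A into n0 (from n1)
  V1: constraint V(n0)−V(n2) = 2.37
Assemble and solve the 4×4 MNA system:
  V(n1)=-0.3418+0.001251j  V(n2)=-2.370+0.000j  V(n3)=-2.347-0.2187j
  i(V1)=-0.6621+0.1339j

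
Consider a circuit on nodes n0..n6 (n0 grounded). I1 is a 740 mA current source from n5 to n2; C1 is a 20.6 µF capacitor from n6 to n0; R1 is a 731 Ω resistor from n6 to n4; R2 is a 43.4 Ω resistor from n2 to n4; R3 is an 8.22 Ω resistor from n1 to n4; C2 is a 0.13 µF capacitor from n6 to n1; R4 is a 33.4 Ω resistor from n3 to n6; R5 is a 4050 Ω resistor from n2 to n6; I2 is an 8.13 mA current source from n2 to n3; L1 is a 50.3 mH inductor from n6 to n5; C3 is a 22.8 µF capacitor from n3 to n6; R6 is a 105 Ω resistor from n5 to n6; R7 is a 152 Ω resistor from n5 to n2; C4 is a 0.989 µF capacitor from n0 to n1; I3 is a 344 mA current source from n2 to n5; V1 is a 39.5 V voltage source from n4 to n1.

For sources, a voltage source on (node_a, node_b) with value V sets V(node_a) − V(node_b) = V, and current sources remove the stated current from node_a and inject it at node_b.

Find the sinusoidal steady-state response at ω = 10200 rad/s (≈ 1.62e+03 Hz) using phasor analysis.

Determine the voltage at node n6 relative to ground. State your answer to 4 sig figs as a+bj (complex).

MNA unknowns: 6 node voltages V₁..V_6 plus 1 source current (V1)
I1: z[5]−=0.74, z[2]+=0.74
C1: Y=0.000+0.2101j on G[6,0]
R1: Y=0.001368+0.000j on G[6,4]
R2: Y=0.02304+0.000j on G[2,4]
R3: Y=0.1217+0.000j on G[1,4]
C2: Y=0.000+0.001326j on G[6,1]
R4: Y=0.02994+0.000j on G[3,6]
R5: Y=0.0002469+0.000j on G[2,6]
I2: z[2]−=0.00813, z[3]+=0.00813
L1: Y=0.000-0.001949j on G[6,5]
C3: Y=0.000+0.2326j on G[3,6]
R6: Y=0.009524+0.000j on G[5,6]
R7: Y=0.006579+0.000j on G[5,2]
C4: Y=0.000+0.01009j on G[0,1]
I3: z[2]−=0.344, z[5]+=0.344
V1: row V4−V1=39.5, i_V1 at 4,1
solve → V1=-0.3760-0.1474j, V2=41.52-0.3439j, V3=0.02248-0.02731j, V4=39.12-0.1474j, V5=-7.491-1.045j, V6=0.01805+0.007076j
aux → i_V1=-4.804-0.004316j

0.01805+0.007076j V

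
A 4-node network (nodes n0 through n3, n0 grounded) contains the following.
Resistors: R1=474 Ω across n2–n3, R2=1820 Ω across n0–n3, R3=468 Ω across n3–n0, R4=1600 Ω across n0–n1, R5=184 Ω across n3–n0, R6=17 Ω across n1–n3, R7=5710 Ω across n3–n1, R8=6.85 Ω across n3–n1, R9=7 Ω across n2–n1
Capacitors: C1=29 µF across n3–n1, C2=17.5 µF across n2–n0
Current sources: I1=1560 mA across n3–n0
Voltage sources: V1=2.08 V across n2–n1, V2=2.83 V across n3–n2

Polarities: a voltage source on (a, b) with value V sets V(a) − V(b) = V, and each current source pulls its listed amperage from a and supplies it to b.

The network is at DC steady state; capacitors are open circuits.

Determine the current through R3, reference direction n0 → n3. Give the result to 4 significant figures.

Element admittances at DC:
  Y(R1) = 0.002110 S between n2,n3
  Y(C1) = 0.000 S between n3,n1
  Y(C2) = 0.000 S between n2,n0
  Y(R2) = 0.0005495 S between n0,n3
  Y(R3) = 0.002137 S between n3,n0
  Y(R4) = 0.0006250 S between n0,n1
  Y(R5) = 0.005435 S between n3,n0
  Y(R6) = 0.05882 S between n1,n3
  I1: injects 1.56 A into n0 (from n3)
  Y(R7) = 0.0001751 S between n3,n1
  Y(R8) = 0.1460 S between n3,n1
  Y(R9) = 0.1429 S between n2,n1
  V1: constraint V(n2)−V(n1) = 2.08
  V2: constraint V(n3)−V(n2) = 2.83
Assemble and solve the 5×5 MNA system:
  V(n1)=-182.9  V(n2)=-180.8  V(n3)=-178.0
  i(V1)=-1.418  i(V2)=-1.127

0.3804 A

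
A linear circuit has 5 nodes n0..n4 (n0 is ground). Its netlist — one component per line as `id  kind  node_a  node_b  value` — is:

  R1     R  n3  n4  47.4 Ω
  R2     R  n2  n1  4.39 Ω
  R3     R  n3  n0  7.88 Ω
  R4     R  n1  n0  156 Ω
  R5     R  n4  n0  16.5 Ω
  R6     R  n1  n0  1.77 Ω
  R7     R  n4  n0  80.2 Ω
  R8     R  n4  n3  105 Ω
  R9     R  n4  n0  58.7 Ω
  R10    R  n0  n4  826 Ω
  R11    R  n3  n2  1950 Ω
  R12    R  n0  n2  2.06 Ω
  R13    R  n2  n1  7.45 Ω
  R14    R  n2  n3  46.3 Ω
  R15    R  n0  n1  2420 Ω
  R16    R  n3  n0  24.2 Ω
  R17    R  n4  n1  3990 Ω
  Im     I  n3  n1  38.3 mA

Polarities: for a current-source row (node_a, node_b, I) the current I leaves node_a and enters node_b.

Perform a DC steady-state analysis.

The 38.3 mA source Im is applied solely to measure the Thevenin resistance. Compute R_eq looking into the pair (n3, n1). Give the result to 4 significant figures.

R_eq = 5.869 Ω

MNA unknowns: 4 node voltages V₁..V_4
R1: Y=0.02110 on G[3,4]
R2: Y=0.2278 on G[2,1]
R3: Y=0.1269 on G[3,0]
R4: Y=0.006410 on G[1,0]
R5: Y=0.06061 on G[4,0]
R6: Y=0.5650 on G[1,0]
R7: Y=0.01247 on G[4,0]
R8: Y=0.009524 on G[4,3]
R9: Y=0.01704 on G[4,0]
R10: Y=0.001211 on G[0,4]
R11: Y=0.0005128 on G[3,2]
R12: Y=0.4854 on G[0,2]
R13: Y=0.1342 on G[2,1]
R14: Y=0.02160 on G[2,3]
R15: Y=0.0004132 on G[0,1]
R16: Y=0.04132 on G[3,0]
R17: Y=0.0002506 on G[4,1]
Im: z[3]−=0.0383, z[1]+=0.0383
solve → V1=0.04679, V2=0.01495, V3=-0.1780, V4=-0.04451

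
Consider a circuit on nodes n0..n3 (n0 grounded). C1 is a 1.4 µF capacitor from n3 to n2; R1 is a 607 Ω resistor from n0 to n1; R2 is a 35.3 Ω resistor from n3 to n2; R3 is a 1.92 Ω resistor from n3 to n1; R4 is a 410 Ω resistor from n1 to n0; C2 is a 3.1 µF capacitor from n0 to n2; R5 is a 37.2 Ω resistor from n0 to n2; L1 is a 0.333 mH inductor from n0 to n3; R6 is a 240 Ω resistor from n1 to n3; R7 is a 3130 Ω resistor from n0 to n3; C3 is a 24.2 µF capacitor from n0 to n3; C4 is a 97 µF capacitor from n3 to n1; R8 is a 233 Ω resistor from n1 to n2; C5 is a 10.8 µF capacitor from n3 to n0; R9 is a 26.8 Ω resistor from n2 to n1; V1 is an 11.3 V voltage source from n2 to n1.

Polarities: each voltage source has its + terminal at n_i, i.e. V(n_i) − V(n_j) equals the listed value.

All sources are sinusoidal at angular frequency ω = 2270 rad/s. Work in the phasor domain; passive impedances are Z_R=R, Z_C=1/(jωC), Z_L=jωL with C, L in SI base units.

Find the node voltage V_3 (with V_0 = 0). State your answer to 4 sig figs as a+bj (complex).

Apply KCL at each of the 3 non-ground nodes and solve the resulting linear system.
Node n1: branches {R1, R3, R4, R6, C4, R8, R9, V1} → V_1 = -0.9345-0.01621j
Node n2: branches {C1, R2, C2, R5, R8, R9, V1} → V_2 = 10.37-0.01621j
Node n3: branches {C1, R2, R3, L1, R6, R7, C3, C4, C5} → V_3 = 0.05820-0.2211j
Source currents: i(V1)=-1.040-0.1111j

0.05820-0.2211j V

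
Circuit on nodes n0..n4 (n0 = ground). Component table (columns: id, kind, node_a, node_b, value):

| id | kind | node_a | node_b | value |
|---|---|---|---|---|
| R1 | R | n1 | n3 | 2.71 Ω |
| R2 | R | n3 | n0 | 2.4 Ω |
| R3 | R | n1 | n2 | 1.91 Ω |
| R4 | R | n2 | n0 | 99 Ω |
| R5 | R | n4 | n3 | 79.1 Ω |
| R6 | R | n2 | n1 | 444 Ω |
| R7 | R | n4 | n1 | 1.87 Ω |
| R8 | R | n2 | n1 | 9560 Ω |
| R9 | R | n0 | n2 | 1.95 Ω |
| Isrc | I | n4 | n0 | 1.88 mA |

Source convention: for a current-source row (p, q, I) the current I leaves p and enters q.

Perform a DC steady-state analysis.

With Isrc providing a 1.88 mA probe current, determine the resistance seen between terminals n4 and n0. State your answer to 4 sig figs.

Apply KCL at each of the 4 non-ground nodes and solve the resulting linear system.
Node n1: branches {R1, R3, R6, R7, R8} → V_1 = -0.004026
Node n2: branches {R3, R4, R6, R8, R9} → V_2 = -0.002019
Node n3: branches {R1, R2, R5} → V_3 = -0.001978
Node n4: branches {R5, R7, Isrc} → V_4 = -0.007413

R_eq = 3.943 Ω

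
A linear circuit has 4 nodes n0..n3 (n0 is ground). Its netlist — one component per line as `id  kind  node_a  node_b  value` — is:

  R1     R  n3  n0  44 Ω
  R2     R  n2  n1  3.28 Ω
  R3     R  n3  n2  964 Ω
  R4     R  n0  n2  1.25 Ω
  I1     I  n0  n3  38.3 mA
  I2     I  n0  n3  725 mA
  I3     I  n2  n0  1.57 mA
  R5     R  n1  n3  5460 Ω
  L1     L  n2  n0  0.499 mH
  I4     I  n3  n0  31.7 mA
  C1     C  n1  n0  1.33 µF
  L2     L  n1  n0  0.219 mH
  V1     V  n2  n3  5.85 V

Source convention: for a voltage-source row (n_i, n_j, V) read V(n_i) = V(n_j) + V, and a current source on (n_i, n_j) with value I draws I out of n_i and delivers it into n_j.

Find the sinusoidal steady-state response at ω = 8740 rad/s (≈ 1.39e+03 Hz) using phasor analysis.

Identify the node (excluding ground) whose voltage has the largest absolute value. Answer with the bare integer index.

3

Apply KCL at each of the 3 non-ground nodes and solve the resulting linear system.
Node n1: branches {R2, R5, C1, L2} → V_1 = 0.08032+0.3895j
Node n2: branches {R2, R3, R4, I3, L1, V1} → V_2 = 0.7360+0.2550j
Node n3: branches {R1, R3, I1, I2, R5, I4, V1} → V_3 = -5.114+0.2550j
Source currents: i(V1)=-0.8548+0.005771j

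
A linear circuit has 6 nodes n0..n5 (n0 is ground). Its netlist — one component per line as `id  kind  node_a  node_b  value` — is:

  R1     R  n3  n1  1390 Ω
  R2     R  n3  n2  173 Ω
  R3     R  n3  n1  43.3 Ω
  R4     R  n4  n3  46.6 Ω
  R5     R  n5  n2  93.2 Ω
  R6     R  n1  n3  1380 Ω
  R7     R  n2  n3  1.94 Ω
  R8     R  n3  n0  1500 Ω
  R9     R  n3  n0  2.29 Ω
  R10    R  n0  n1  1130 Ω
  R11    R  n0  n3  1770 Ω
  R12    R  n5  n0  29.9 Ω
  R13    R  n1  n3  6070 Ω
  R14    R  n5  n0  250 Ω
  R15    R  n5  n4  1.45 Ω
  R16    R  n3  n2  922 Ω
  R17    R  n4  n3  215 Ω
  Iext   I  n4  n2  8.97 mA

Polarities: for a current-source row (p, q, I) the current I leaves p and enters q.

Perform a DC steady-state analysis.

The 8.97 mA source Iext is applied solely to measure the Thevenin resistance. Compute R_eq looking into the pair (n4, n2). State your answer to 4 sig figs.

Apply KCL at each of the 5 non-ground nodes and solve the resulting linear system.
Node n1: branches {R1, R3, R6, R10, R13} → V_1 = 0.009154
Node n2: branches {R2, R5, R7, R16, Iext} → V_2 = 0.02388
Node n3: branches {R1, R2, R3, R4, R6, R7, R8, R9, R11, R13, R16, R17} → V_3 = 0.009482
Node n4: branches {R4, R15, R17, Iext} → V_4 = -0.1192
Node n5: branches {R5, R12, R14, R15} → V_5 = -0.1111

R_eq = 15.96 Ω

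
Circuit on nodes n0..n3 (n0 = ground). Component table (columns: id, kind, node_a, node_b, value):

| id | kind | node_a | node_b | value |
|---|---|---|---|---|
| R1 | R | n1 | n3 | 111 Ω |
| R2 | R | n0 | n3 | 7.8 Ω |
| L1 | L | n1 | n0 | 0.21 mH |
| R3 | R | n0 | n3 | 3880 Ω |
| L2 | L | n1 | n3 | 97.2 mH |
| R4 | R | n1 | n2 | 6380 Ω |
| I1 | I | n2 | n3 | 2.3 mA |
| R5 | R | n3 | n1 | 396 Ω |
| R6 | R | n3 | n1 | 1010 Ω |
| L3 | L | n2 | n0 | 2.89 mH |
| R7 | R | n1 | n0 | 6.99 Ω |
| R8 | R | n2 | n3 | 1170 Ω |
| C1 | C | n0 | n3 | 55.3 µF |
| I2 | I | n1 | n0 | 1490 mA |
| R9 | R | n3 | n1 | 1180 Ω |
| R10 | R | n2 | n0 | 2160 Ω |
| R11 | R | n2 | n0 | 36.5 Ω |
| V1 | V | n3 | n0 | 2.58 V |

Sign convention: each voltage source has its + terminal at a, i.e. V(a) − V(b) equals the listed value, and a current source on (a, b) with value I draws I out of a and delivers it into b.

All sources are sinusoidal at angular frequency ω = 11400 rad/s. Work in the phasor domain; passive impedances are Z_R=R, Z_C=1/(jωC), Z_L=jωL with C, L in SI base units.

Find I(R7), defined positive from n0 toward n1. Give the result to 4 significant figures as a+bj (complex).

Apply KCL at each of the 3 non-ground nodes and solve the resulting linear system.
Node n1: branches {R1, L1, L2, R4, R5, R6, R7, I2, R9} → V_1 = -1.136-3.052j
Node n2: branches {R4, I1, L3, R8, R10, R11} → V_2 = 0.003783-0.01259j
Node n3: branches {R1, R2, R3, L2, I1, R5, R6, R8, C1, R9, V1} → V_3 = 2.580+0.000j
Source currents: i(V1)=-0.3838-1.664j

0.1625+0.4366j A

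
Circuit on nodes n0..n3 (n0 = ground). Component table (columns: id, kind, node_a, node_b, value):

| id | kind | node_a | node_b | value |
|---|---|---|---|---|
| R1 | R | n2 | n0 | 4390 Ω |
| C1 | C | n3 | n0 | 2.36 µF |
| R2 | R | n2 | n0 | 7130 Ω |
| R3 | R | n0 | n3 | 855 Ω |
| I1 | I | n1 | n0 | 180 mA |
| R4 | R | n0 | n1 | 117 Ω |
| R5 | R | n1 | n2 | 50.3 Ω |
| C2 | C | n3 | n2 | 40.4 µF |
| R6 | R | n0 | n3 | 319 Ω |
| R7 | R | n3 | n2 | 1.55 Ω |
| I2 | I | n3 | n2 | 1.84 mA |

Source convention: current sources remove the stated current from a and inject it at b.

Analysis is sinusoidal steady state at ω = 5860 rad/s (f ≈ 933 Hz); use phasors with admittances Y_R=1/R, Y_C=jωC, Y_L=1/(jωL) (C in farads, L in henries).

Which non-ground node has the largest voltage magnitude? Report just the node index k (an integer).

1

Element admittances at ω=5860 rad/s:
  Y(R1) = 0.0002278+0.000j S between n2,n0
  Y(C1) = 0.000+0.01383j S between n3,n0
  Y(R2) = 0.0001403+0.000j S between n2,n0
  Y(R3) = 0.001170+0.000j S between n0,n3
  I1: injects 0.18 A into n0 (from n1)
  Y(R4) = 0.008547+0.000j S between n0,n1
  Y(R5) = 0.01988+0.000j S between n1,n2
  Y(C2) = 0.000+0.2367j S between n3,n2
  Y(R6) = 0.003135+0.000j S between n0,n3
  Y(R7) = 0.6452+0.000j S between n3,n2
  I2: injects 0.00184 A into n2 (from n3)
Assemble and solve the 3×3 MNA system:
  V(n1)=-9.490+3.965j  V(n2)=-4.515+5.670j  V(n3)=-4.367+5.672j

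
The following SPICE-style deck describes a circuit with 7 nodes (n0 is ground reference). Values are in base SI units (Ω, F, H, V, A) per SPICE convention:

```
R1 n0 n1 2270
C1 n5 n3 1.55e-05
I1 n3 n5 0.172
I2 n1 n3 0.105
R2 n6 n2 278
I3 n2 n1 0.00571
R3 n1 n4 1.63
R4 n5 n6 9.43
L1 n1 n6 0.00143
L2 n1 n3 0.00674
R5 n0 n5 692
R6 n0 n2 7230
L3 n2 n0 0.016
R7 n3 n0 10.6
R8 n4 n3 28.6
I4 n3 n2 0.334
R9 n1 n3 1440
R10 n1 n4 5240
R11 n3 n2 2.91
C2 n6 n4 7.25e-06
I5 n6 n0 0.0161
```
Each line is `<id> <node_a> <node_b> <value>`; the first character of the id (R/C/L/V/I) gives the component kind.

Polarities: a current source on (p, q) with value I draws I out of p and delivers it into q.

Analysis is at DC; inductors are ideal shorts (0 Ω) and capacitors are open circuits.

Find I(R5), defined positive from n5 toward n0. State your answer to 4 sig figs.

0.001198 A

Element admittances at DC:
  Y(R1) = 0.0004405 S between n0,n1
  Y(C1) = 0.000 S between n5,n3
  I1: injects 0.172 A into n5 (from n3)
  I2: injects 0.105 A into n3 (from n1)
  Y(R2) = 0.003597 S between n6,n2
  I3: injects 0.00571 A into n1 (from n2)
  Y(R3) = 0.6135 S between n1,n4
  Y(R4) = 0.1060 S between n5,n6
  L1: short n1↔n6 (DC inductor)
  L2: short n1↔n3 (DC inductor)
  Y(R5) = 0.001445 S between n0,n5
  Y(R6) = 0.0001383 S between n0,n2
  L3: short n2↔n0 (DC inductor)
  Y(R7) = 0.09434 S between n3,n0
  Y(R8) = 0.03497 S between n4,n3
  I4: injects 0.334 A into n2 (from n3)
  Y(R9) = 0.0006944 S between n1,n3
  Y(R10) = 0.0001908 S between n1,n4
  Y(R11) = 0.3436 S between n3,n2
  Y(C2) = 0.000 S between n6,n4
  I5: injects 0.0161 A into n0 (from n6)
Assemble and solve the 9×9 MNA system:
  V(n1)=-0.7818  V(n2)=0.000  V(n3)=-0.7818  V(n4)=-0.7818  V(n5)=0.8288  V(n6)=-0.7818
  i(L1)=-0.1575  i(L2)=0.05857  i(L3)=0.05680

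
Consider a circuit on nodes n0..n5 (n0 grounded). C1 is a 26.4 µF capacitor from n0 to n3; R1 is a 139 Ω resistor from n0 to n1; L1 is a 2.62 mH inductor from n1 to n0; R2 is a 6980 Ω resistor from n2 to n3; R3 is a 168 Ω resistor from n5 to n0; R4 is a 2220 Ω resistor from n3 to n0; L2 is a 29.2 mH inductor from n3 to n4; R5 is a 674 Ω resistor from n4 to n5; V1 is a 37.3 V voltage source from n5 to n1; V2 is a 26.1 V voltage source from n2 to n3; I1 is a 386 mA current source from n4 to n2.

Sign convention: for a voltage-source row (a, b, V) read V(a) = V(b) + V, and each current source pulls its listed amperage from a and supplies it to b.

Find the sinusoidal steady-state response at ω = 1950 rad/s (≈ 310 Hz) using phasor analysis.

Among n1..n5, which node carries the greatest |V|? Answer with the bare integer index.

Element admittances at ω=1950 rad/s:
  Y(C1) = 0.000+0.05148j S between n0,n3
  Y(R1) = 0.007194+0.000j S between n0,n1
  Y(L1) = 0.000-0.1957j S between n1,n0
  Y(R2) = 0.0001433+0.000j S between n2,n3
  Y(R3) = 0.005952+0.000j S between n5,n0
  Y(R4) = 0.0004505+0.000j S between n3,n0
  Y(L2) = 0.000-0.01756j S between n3,n4
  Y(R5) = 0.001484+0.000j S between n4,n5
  V1: constraint V(n5)−V(n1) = 37.3
  V2: constraint V(n2)−V(n3) = 26.1
  I1: injects 0.386 A into n2 (from n4)
Assemble and solve the 7×7 MNA system:
  V(n1)=0.04364-1.428j  V(n2)=26.64-1.101j  V(n3)=0.5402-1.101j  V(n4)=-1.015-19.84j  V(n5)=37.34-1.428j
  i(V1)=-0.2792-0.01882j  i(V2)=0.3823+0.000j

5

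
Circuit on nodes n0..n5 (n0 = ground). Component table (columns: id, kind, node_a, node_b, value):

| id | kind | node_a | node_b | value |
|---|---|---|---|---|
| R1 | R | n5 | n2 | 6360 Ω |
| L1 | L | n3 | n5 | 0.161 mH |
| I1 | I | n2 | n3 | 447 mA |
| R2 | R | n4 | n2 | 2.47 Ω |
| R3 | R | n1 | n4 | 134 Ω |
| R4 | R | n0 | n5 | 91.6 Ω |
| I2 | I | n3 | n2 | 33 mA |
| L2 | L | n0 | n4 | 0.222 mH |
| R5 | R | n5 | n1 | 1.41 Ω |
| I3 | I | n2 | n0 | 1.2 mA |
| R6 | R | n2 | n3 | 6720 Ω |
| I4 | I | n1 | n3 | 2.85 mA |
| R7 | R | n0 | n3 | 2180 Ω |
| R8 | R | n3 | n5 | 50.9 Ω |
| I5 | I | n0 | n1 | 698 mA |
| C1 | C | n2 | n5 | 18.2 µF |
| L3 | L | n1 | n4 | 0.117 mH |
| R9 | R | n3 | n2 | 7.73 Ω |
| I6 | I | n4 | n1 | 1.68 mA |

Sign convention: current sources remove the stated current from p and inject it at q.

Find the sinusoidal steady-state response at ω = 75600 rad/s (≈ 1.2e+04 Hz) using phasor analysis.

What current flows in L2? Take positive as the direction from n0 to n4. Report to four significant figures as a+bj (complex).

Element admittances at ω=75600 rad/s:
  Y(R1) = 0.0001572+0.000j S between n5,n2
  Y(L1) = 0.000-0.08216j S between n3,n5
  I1: injects 0.447 A into n3 (from n2)
  Y(R2) = 0.4049+0.000j S between n4,n2
  Y(R3) = 0.007463+0.000j S between n1,n4
  Y(R4) = 0.01092+0.000j S between n0,n5
  I2: injects 0.033 A into n2 (from n3)
  Y(L2) = 0.000-0.05958j S between n0,n4
  Y(R5) = 0.7092+0.000j S between n5,n1
  I3: injects 0.0012 A into n0 (from n2)
  Y(R6) = 0.0001488+0.000j S between n2,n3
  I4: injects 0.00285 A into n3 (from n1)
  Y(R7) = 0.0004587+0.000j S between n0,n3
  Y(R8) = 0.01965+0.000j S between n3,n5
  I5: injects 0.698 A into n1 (from n0)
  Y(C1) = 0.000+1.376j S between n2,n5
  Y(L3) = 0.000-0.1131j S between n1,n4
  Y(R9) = 0.1294+0.000j S between n3,n2
  I6: injects 0.00168 A into n1 (from n4)
Assemble and solve the 5×5 MNA system:
  V(n1)=4.540+11.19j  V(n2)=3.593+11.37j  V(n3)=5.540+12.32j  V(n4)=2.074+10.99j  V(n5)=3.616+10.80j

-0.6548+0.1236j A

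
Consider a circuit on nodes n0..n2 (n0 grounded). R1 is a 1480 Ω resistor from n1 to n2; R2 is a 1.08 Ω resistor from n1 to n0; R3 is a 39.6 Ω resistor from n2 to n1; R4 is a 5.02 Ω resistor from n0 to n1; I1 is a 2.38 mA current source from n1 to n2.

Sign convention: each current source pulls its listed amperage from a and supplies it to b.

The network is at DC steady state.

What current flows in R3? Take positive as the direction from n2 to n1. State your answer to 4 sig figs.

MNA unknowns: 2 node voltages V₁..V_2
R1: Y=0.0006757 on G[1,2]
R2: Y=0.9259 on G[1,0]
R3: Y=0.02525 on G[2,1]
R4: Y=0.1992 on G[0,1]
I1: z[1]−=0.00238, z[2]+=0.00238
solve → V1=0.000, V2=0.09179

0.002318 A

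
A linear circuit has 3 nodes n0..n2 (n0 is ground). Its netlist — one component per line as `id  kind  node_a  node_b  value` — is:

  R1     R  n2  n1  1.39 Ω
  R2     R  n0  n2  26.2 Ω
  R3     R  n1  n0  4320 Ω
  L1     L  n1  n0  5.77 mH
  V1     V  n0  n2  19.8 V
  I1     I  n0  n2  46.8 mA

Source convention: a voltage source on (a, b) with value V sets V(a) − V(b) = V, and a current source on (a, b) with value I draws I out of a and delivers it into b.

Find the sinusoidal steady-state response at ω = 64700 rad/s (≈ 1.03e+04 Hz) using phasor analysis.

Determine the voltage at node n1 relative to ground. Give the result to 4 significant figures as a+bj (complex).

-19.79-0.07367j V

Element admittances at ω=64700 rad/s:
  Y(R1) = 0.7194+0.000j S between n2,n1
  Y(R2) = 0.03817+0.000j S between n0,n2
  Y(R3) = 0.0002315+0.000j S between n1,n0
  Y(L1) = 0.000-0.002679j S between n1,n0
  V1: constraint V(n0)−V(n2) = 19.8
  I1: injects 0.0468 A into n2 (from n0)
Assemble and solve the 3×3 MNA system:
  V(n1)=-19.79-0.07367j  V(n2)=-19.80+0.000j
  i(V1)=-0.8073+0.05300j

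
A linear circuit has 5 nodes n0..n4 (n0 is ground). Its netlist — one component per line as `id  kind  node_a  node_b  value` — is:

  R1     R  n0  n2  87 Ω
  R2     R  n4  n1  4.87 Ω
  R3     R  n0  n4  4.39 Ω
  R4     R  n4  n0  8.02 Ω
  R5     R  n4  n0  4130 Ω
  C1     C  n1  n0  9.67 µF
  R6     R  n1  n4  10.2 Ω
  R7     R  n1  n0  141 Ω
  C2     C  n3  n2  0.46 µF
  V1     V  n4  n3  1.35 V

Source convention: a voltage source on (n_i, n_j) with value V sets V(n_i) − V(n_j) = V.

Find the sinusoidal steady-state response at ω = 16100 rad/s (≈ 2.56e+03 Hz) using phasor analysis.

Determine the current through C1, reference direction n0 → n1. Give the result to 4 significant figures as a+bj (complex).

Apply KCL at each of the 4 non-ground nodes and solve the resulting linear system.
Node n1: branches {R2, C1, R6, R7} → V_1 = 0.01616+0.004094j
Node n2: branches {R1, C2} → V_2 = -0.3975-0.6044j
Node n3: branches {C2, V1} → V_3 = -1.336+0.01248j
Node n4: branches {R2, R3, R4, R5, R6, V1} → V_4 = 0.01444+0.01248j
Source currents: i(V1)=-0.004569-0.006947j

0.0006374-0.002516j A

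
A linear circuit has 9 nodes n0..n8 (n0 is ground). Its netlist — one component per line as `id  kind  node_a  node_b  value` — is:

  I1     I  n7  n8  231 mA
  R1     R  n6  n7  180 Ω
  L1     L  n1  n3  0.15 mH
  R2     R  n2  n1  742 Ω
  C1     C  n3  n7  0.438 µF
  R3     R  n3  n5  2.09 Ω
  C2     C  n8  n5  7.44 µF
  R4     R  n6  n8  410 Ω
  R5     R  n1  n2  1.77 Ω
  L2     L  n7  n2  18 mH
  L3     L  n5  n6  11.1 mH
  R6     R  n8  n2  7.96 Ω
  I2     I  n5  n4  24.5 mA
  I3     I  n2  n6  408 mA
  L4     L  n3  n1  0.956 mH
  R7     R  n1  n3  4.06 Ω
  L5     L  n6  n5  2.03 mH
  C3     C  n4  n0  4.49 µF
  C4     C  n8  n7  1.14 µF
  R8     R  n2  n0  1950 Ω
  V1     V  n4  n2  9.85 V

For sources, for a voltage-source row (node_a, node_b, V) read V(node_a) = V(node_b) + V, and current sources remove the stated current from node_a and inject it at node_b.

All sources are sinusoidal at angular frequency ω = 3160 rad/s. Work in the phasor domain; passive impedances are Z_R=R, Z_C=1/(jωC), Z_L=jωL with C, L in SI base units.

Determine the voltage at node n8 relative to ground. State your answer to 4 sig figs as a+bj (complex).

-7.655-0.7458j V

MNA unknowns: 8 node voltages V₁..V_8 plus 1 source current (V1)
I1: z[7]−=0.231, z[8]+=0.231
R1: Y=0.005556+0.000j on G[6,7]
L1: Y=0.000-2.110j on G[1,3]
R2: Y=0.001348+0.000j on G[2,1]
C1: Y=0.000+0.001384j on G[3,7]
R3: Y=0.4785+0.000j on G[3,5]
C2: Y=0.000+0.02351j on G[8,5]
R4: Y=0.002439+0.000j on G[6,8]
R5: Y=0.5650+0.000j on G[1,2]
L2: Y=0.000-0.01758j on G[7,2]
L3: Y=0.000-0.02851j on G[5,6]
R6: Y=0.1256+0.000j on G[8,2]
I2: z[5]−=0.0245, z[4]+=0.0245
I3: z[2]−=0.408, z[6]+=0.408
L4: Y=0.000-0.3310j on G[3,1]
R7: Y=0.2463+0.000j on G[1,3]
L5: Y=0.000-0.1559j on G[6,5]
C3: Y=0.000+0.01419j on G[4,0]
C4: Y=0.000+0.003602j on G[8,7]
R8: Y=0.0005128+0.000j on G[2,0]
V1: row V4−V2=9.85, i_V1 at 4,2
solve → V1=-9.209-0.5068j, V2=-9.837-0.3556j, V3=-9.159-0.3660j, V4=0.01285-0.3556j, V5=-8.456-0.5208j, V6=-7.952+1.408j, V7=-17.50-14.37j, V8=-7.655-0.7458j
aux → i_V1=0.01946-0.0001823j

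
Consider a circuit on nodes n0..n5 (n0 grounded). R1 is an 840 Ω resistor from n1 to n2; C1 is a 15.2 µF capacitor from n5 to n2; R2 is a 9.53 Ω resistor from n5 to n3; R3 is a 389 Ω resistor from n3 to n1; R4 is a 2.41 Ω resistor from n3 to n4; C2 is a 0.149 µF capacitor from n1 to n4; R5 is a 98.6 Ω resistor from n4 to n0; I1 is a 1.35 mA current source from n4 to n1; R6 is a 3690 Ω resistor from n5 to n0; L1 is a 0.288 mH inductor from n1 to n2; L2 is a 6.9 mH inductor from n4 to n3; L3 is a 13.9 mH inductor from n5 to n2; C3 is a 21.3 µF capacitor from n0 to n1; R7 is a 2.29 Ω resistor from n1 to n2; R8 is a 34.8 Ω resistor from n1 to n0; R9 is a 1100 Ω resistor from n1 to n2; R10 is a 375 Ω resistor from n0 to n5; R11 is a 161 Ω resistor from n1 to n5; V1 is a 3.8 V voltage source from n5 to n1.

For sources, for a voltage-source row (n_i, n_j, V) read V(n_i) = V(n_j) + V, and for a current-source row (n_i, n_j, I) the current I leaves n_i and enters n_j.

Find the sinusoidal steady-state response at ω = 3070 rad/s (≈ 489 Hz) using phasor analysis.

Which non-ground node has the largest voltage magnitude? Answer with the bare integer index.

5

MNA unknowns: 5 node voltages V₁..V_5 plus 1 source current (V1)
R1: Y=0.001190+0.000j on G[1,2]
C1: Y=0.000+0.04666j on G[5,2]
R2: Y=0.1049+0.000j on G[5,3]
R3: Y=0.002571+0.000j on G[3,1]
R4: Y=0.4149+0.000j on G[3,4]
C2: Y=0.000+0.0004574j on G[1,4]
R5: Y=0.01014+0.000j on G[4,0]
I1: z[4]−=0.00135, z[1]+=0.00135
R6: Y=0.0002710+0.000j on G[5,0]
L1: Y=0.000-1.131j on G[1,2]
L2: Y=0.000-0.04721j on G[4,3]
L3: Y=0.000-0.02343j on G[5,2]
C3: Y=0.000+0.06539j on G[0,1]
R7: Y=0.4367+0.000j on G[1,2]
R8: Y=0.02874+0.000j on G[1,0]
R9: Y=0.0009091+0.000j on G[1,2]
R10: Y=0.002667+0.000j on G[0,5]
R11: Y=0.006211+0.000j on G[1,5]
V1: row V5−V1=3.8, i_V1 at 5,1
solve → V1=-0.3039+0.4937j, V2=-0.3728+0.5210j, V3=3.106+0.4401j, V4=3.031+0.4177j, V5=3.496+0.4937j
aux → i_V1=-0.07540-0.09695j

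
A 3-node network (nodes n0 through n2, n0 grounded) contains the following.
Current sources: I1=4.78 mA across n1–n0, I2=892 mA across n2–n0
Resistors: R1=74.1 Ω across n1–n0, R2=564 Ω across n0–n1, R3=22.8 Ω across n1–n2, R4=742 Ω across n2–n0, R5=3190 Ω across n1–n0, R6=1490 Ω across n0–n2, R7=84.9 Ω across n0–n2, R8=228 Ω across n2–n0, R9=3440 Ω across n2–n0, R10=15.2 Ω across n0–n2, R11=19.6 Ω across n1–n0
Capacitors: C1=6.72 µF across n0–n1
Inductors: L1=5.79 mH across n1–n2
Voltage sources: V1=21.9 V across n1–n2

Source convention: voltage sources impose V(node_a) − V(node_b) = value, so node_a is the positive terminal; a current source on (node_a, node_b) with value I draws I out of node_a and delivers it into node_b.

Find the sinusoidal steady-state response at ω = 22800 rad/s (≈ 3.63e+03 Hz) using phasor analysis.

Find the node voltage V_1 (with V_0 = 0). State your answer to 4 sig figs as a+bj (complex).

3.095-3.143j V

Apply KCL at each of the 2 non-ground nodes and solve the resulting linear system.
Node n1: branches {I1, R1, R2, R3, R5, C1, R11, L1, V1} → V_1 = 3.095-3.143j
Node n2: branches {R3, R4, R6, R7, R8, I2, R9, R10, L1, V1} → V_2 = -18.80-3.143j
Source currents: i(V1)=-1.653-0.09898j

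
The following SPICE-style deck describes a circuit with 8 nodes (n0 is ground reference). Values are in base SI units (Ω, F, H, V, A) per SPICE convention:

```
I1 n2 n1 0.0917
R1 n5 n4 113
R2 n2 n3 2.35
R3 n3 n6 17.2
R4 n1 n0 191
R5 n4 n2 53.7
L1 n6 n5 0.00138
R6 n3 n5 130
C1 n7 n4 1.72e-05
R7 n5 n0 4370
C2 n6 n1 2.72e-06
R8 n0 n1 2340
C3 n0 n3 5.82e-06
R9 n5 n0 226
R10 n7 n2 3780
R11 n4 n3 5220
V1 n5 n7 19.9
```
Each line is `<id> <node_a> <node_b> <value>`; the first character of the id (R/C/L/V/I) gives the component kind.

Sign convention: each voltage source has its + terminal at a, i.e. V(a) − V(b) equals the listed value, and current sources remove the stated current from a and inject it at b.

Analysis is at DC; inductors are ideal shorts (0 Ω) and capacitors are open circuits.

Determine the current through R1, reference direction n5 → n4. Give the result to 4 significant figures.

Apply KCL at each of the 7 non-ground nodes and solve the resulting linear system.
Node n1: branches {I1, R4, C2, R8} → V_1 = 16.19
Node n2: branches {I1, R2, R5, R10} → V_2 = -21.24
Node n3: branches {R2, R3, R6, C3, R11} → V_3 = -21.03
Node n4: branches {R1, R5, C1, R11} → V_4 = -20.75
Node n5: branches {R1, L1, R6, R7, R9, V1} → V_5 = -19.71
Node n6: branches {R3, L1, C2} → V_6 = -19.71
Node n7: branches {C1, R10, V1} → V_7 = -39.61
Source currents: i(L1)=-0.07714, i(V1)=-0.004859

0.009209 A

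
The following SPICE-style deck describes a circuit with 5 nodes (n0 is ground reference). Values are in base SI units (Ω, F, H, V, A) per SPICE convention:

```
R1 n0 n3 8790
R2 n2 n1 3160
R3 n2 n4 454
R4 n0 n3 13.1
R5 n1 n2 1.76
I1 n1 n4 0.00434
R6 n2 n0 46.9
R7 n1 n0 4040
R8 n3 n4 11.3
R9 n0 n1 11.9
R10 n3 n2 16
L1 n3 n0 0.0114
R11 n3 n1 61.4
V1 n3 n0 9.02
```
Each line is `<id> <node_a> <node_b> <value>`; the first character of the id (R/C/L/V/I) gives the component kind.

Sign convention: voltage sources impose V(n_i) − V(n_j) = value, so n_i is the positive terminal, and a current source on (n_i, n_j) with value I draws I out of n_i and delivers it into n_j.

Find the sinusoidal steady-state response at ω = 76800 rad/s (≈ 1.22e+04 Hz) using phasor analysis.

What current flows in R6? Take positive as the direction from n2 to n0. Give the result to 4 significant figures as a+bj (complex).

Apply KCL at each of the 4 non-ground nodes and solve the resulting linear system.
Node n1: branches {R2, R5, I1, R7, R9, R11} → V_1 = 3.704+0.000j
Node n2: branches {R2, R3, R5, R6, R10} → V_2 = 4.109+0.000j
Node n3: branches {R1, R4, R8, R10, L1, R11, V1} → V_3 = 9.020+0.000j
Node n4: branches {R3, I1, R8} → V_4 = 8.949+0.000j
Source currents: i(V1)=-1.089+0.01030j

0.08761+0.000j A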